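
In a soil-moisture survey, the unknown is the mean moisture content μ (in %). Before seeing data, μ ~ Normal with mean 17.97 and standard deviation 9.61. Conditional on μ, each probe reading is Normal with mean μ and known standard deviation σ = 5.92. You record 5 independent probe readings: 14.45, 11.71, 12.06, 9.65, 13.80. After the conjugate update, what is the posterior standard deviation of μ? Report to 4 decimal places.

For Normal data with known variance σ², a Normal(μ₀, σ₀²) prior on μ is conjugate. Posterior precision = 1/σ₀² + n/σ²; posterior mean is the precision-weighted average of μ₀ and x̄.
σ₀² = 9.61² = 92.3521, σ² = 5.92² = 35.0464; σ² + n·σ₀² = 35.0464 + 5·92.3521 = 496.8069.
Posterior precision = 1/σ₀² + n/σ² = 1/92.3521 + 5/35.0464 = (σ² + n·σ₀²)/(σ₀²σ²) = 496.8069/(92.3521·35.0464); posterior variance σₙ² = σ₀²σ²/(σ² + n·σ₀²) = 92.3521·35.0464/496.8069 = 6.514822.
Posterior SD = √σₙ² = √(92.3521·35.0464/496.8069) = 2.5524.

2.5524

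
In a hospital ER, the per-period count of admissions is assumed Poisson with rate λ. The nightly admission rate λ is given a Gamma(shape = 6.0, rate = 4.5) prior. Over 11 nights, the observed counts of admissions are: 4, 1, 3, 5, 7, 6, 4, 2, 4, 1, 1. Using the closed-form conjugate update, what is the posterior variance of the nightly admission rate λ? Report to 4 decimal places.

With a Gamma(shape α, rate β) prior, the Poisson likelihood is conjugate: the posterior is Gamma(α + ΣXᵢ, β + n).
Sum of counts S = 38 over n = 11 nights.
Posterior: Gamma(α+S, β+n) = Gamma(6.0+38, 4.5+11) = Gamma(44.0, 15.5).
Var = α/β² = 44.0/15.5² = 0.1831.

0.1831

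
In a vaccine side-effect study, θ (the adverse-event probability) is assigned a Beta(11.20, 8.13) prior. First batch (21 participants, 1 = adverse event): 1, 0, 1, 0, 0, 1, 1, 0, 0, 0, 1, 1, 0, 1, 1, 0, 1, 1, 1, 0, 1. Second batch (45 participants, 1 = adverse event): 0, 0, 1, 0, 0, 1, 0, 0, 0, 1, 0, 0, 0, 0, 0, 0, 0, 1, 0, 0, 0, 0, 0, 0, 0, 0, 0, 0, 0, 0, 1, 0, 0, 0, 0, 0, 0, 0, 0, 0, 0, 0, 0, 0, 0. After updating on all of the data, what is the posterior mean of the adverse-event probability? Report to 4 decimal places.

The Beta prior is conjugate to a Binomial/Bernoulli likelihood; the update adds successes to α and failures to β.
After batch 1: Beta(11.20+12, 8.13+9) = Beta(23.20, 17.13).
After batch 2: Beta(23.20+5, 17.13+40) = Beta(28.20, 57.13).
Posterior mean = α/(α+β) = 28.20/85.33 = 0.3305.

0.3305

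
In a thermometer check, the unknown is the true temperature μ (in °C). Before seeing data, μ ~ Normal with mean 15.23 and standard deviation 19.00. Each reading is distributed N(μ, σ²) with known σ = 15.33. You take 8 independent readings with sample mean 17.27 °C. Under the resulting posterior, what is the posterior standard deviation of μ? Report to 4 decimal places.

For Normal data with known variance σ², a Normal(μ₀, σ₀²) prior on μ is conjugate. Posterior precision = 1/σ₀² + n/σ²; posterior mean is the precision-weighted average of μ₀ and x̄.
σ₀² = 19.00² = 361, σ² = 15.33² = 235.0089; σ² + n·σ₀² = 235.0089 + 8·361 = 3123.0089.
Posterior precision = 1/σ₀² + n/σ² = 1/361 + 8/235.0089 = (σ² + n·σ₀²)/(σ₀²σ²) = 3123.0089/(361·235.0089); posterior variance σₙ² = σ₀²σ²/(σ² + n·σ₀²) = 361·235.0089/3123.0089 = 27.165537.
Posterior SD = √σₙ² = √(361·235.0089/3123.0089) = 5.2121.

5.2121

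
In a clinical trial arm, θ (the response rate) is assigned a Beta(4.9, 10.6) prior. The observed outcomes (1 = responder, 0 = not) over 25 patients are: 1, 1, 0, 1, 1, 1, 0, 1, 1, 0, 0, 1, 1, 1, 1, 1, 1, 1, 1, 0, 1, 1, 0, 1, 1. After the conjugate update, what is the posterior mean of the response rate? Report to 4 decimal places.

The Beta prior is conjugate to a Binomial/Bernoulli likelihood; the update adds successes to α and failures to β.
Posterior: Beta(α+k, β+n−k) = Beta(4.9+19, 10.6+6) = Beta(23.9, 16.6).
Posterior mean = α/(α+β) = 23.9/40.5 = 0.5901.

0.5901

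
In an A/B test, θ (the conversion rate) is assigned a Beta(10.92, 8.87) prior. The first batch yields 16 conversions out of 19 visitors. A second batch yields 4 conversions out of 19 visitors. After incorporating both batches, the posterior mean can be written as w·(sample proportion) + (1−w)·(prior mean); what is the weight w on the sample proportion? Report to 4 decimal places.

The Beta prior is conjugate to a Binomial/Bernoulli likelihood; the update adds successes to α and failures to β.
Total number of visitors: n = 19 + 19 = 38.
Posterior mean = (α₀+k)/(α₀+β₀+n) = [n/(α₀+β₀+n)]·(k/n) + [(α₀+β₀)/(α₀+β₀+n)]·α₀/(α₀+β₀), so only n and the prior enter the weight.
The weight on the data is w = n/(α₀+β₀+n) = 38/(10.92+8.87+38) = 38/57.79 = 0.6576.

0.6576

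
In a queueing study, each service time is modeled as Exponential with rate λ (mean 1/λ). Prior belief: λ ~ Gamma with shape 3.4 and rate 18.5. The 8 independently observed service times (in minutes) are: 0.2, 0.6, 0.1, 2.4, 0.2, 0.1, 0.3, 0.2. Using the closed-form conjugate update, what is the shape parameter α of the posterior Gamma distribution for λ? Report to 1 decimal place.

With a Gamma(shape α, rate β) prior on the exponential rate λ, the posterior after n observations with total T = Σxᵢ is Gamma(α+n, β+T).
Sum of observations T = 4.1 minutes; n = 8.
Posterior: Gamma(3.4+8, 18.5+4.1) = Gamma(11.4, 22.6).
Posterior α = 11.4.

11.4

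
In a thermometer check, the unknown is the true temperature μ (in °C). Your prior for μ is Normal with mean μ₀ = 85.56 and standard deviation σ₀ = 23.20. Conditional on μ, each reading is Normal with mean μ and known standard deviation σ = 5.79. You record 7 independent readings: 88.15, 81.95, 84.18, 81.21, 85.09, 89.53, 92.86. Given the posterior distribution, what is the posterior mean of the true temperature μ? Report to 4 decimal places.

86.1335

For Normal data with known variance σ², a Normal(μ₀, σ₀²) prior on μ is conjugate. Posterior precision = 1/σ₀² + n/σ²; posterior mean is the precision-weighted average of μ₀ and x̄.
Σxᵢ = 88.15 + 81.95 + 84.18 + 81.21 + 85.09 + 89.53 + 92.86 = 602.97, so n·x̄ = 602.97.
σ₀² = 23.20² = 538.24, σ² = 5.79² = 33.5241; σ² + n·σ₀² = 33.5241 + 7·538.24 = 3801.2041.
Posterior mean = (μ₀/σ₀² + n·x̄/σ²)/(1/σ₀² + n/σ²) = (σ²·μ₀ + σ₀²·n·x̄)/(σ² + n·σ₀²) = (33.5241·85.56 + 538.24·602.97)/3801.2041 = 327410.894796/3801.2041 = 86.1335.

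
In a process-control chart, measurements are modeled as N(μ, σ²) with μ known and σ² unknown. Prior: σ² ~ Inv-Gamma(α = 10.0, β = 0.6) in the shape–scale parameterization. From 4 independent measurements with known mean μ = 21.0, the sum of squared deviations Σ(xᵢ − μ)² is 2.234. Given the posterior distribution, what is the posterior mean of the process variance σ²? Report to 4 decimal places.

With known mean μ and an Inverse-Gamma(α, β) prior on σ², the Normal likelihood is conjugate: posterior is Inv-Gamma(α + n/2, β + Σ(xᵢ−μ)²/2).
Posterior: Inv-Gamma(10.0 + 4/2, 0.6 + 2.234/2) = Inv-Gamma(12.00, 1.7170).
E[σ²|data] = β/(α−1) = 1.7170/11.00 = 0.1561.

0.1561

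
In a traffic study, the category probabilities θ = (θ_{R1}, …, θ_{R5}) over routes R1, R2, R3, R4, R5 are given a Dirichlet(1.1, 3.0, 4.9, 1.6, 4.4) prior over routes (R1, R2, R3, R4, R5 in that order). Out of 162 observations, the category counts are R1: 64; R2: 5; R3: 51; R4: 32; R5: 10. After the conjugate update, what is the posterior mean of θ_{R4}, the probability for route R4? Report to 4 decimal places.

The Dirichlet prior is conjugate to the Multinomial likelihood: each posterior αⱼ = prior αⱼ + observed count nⱼ.
Posterior concentration: (65.1, 8.0, 55.9, 33.6, 14.4), total = 177.0.
E[θ_{R4}|data] = α_{R4}/Σα = 33.6/177.0 = 0.1898.

0.1898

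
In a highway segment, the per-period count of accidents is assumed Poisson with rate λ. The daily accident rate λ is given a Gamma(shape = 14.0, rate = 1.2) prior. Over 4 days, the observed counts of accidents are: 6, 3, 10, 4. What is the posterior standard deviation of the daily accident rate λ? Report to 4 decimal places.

With a Gamma(shape α, rate β) prior, the Poisson likelihood is conjugate: the posterior is Gamma(α + ΣXᵢ, β + n).
Sum of counts S = 23 over n = 4 days.
Posterior: Gamma(α+S, β+n) = Gamma(14.0+23, 1.2+4) = Gamma(37.0, 5.2).
SD = √α/β = √37.0/5.2 = 1.1698.

1.1698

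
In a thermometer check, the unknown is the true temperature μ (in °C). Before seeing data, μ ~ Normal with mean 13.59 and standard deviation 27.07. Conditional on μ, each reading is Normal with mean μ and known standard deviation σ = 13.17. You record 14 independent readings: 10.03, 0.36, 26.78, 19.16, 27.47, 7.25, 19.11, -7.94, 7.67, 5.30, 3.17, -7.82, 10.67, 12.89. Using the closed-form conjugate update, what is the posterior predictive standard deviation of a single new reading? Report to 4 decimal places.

13.6247

For Normal data with known variance σ², a Normal(μ₀, σ₀²) prior on μ is conjugate. Posterior precision = 1/σ₀² + n/σ²; posterior mean is the precision-weighted average of μ₀ and x̄.
σ₀² = 27.07² = 732.7849, σ² = 13.17² = 173.4489; σ² + n·σ₀² = 173.4489 + 14·732.7849 = 10432.4375.
Posterior precision = 1/σ₀² + n/σ² = 1/732.7849 + 14/173.4489 = (σ² + n·σ₀²)/(σ₀²σ²) = 10432.4375/(732.7849·173.4489); posterior variance σₙ² = σ₀²σ²/(σ² + n·σ₀²) = 732.7849·173.4489/10432.4375 = 12.183225.
Predictive variance for one new observation = σₙ² + σ² = 732.7849·173.4489/10432.4375 + 173.4489 = σ²·(σ₀² + 10432.4375)/10432.4375 = 173.4489·11165.2224/10432.4375 = 185.632125; SD = √(173.4489·11165.2224/10432.4375) = 13.6247.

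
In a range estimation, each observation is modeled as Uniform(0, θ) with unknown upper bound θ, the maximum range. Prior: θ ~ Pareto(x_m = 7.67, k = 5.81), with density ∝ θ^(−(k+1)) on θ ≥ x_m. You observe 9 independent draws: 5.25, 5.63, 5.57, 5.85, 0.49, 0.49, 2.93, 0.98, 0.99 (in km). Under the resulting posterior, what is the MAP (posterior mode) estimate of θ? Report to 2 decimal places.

A Pareto(scale x_m, shape k) prior on the upper bound θ of Uniform(0, θ) is conjugate: posterior is Pareto(max(x_m, max xᵢ), k + n).
Sample maximum = 5.85; prior scale x_m = 7.67 → posterior scale = max = 7.67.
Posterior shape = 5.81 + 9 = 14.81.
The Pareto density is decreasing on [x_m, ∞), so the mode is x_m = 7.67.

7.67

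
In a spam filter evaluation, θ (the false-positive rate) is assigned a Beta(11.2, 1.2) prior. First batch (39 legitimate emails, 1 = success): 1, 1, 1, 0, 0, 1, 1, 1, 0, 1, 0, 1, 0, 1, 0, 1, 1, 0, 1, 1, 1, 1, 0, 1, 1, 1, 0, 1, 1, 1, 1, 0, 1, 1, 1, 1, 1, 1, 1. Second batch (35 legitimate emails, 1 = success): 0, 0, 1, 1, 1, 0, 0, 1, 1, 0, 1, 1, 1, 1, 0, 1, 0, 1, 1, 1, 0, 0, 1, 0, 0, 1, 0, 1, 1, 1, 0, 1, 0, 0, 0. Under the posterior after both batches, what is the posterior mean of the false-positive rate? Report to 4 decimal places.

0.6852

The Beta prior is conjugate to a Binomial/Bernoulli likelihood; the update adds successes to α and failures to β.
After batch 1: Beta(11.2+29, 1.2+10) = Beta(40.2, 11.2).
After batch 2: Beta(40.2+19, 11.2+16) = Beta(59.2, 27.2).
Posterior mean = α/(α+β) = 59.2/86.4 = 0.6852.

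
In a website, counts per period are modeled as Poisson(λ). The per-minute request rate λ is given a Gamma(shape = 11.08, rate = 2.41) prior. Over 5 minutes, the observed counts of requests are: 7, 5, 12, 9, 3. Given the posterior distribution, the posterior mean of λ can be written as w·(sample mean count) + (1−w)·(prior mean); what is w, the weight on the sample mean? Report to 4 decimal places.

0.6748

With a Gamma(shape α, rate β) prior, the Poisson likelihood is conjugate: the posterior is Gamma(α + ΣXᵢ, β + n).
Posterior mean = (α₀+S)/(β₀+n) = [n/(β₀+n)]·(S/n) + [β₀/(β₀+n)]·(α₀/β₀), so only n and β₀ enter the weight.
Weight on data w = n/(β₀+n) = 5/(2.41+5) = 5/7.41 = 0.6748.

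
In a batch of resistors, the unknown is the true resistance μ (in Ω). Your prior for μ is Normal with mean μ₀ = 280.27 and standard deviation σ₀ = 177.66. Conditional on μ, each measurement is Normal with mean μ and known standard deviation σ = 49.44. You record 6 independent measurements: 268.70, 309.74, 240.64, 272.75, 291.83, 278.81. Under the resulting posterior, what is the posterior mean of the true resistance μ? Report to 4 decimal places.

277.1190

For Normal data with known variance σ², a Normal(μ₀, σ₀²) prior on μ is conjugate. Posterior precision = 1/σ₀² + n/σ²; posterior mean is the precision-weighted average of μ₀ and x̄.
Σxᵢ = 268.70 + 309.74 + 240.64 + 272.75 + 291.83 + 278.81 = 1662.47, so n·x̄ = 1662.47.
σ₀² = 177.66² = 31563.0756, σ² = 49.44² = 2444.3136; σ² + n·σ₀² = 2444.3136 + 6·31563.0756 = 191822.7672.
Posterior mean = (μ₀/σ₀² + n·x̄/σ²)/(1/σ₀² + n/σ²) = (σ²·μ₀ + σ₀²·n·x̄)/(σ² + n·σ₀²) = (2444.3136·280.27 + 31563.0756·1662.47)/191822.7672 = 53157734.065404/191822.7672 = 277.1190.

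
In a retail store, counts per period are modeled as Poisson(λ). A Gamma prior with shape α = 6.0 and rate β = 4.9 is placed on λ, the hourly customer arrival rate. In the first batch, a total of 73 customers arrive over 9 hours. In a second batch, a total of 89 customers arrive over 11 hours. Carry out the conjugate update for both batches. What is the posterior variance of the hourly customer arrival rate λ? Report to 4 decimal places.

With a Gamma(shape α, rate β) prior, the Poisson likelihood is conjugate: the posterior is Gamma(α + ΣXᵢ, β + n).
After batch 1: Gamma(α+S, β+n) = Gamma(6.0+73, 4.9+9) = Gamma(79.0, 13.9).
After batch 2: Gamma(α+S, β+n) = Gamma(79.0+89, 13.9+11) = Gamma(168.0, 24.9).
Var = α/β² = 168.0/24.9² = 0.2710.

0.2710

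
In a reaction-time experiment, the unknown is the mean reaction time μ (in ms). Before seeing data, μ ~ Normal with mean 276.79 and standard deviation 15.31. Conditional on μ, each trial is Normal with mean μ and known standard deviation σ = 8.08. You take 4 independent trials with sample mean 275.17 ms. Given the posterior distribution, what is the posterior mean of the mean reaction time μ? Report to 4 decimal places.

For Normal data with known variance σ², a Normal(μ₀, σ₀²) prior on μ is conjugate. Posterior precision = 1/σ₀² + n/σ²; posterior mean is the precision-weighted average of μ₀ and x̄.
n·x̄ = 4·275.17 = 1100.68.
σ₀² = 15.31² = 234.3961, σ² = 8.08² = 65.2864; σ² + n·σ₀² = 65.2864 + 4·234.3961 = 1002.8708.
Posterior mean = (μ₀/σ₀² + n·x̄/σ²)/(1/σ₀² + n/σ²) = (σ²·μ₀ + σ₀²·n·x̄)/(σ² + n·σ₀²) = (65.2864·276.79 + 234.3961·1100.68)/1002.8708 = 276065.722004/1002.8708 = 275.2755.

275.2755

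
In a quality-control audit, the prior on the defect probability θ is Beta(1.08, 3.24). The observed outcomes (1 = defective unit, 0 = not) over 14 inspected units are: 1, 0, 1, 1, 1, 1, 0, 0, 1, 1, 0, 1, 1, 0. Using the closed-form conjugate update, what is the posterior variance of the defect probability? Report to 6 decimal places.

The Beta prior is conjugate to a Binomial/Bernoulli likelihood; the update adds successes to α and failures to β.
Posterior: Beta(α+k, β+n−k) = Beta(1.08+9, 3.24+5) = Beta(10.08, 8.24).
Var = αβ/((α+β)²(α+β+1)) = 10.08·8.24/(18.32²·19.32) = 0.012809.

0.012809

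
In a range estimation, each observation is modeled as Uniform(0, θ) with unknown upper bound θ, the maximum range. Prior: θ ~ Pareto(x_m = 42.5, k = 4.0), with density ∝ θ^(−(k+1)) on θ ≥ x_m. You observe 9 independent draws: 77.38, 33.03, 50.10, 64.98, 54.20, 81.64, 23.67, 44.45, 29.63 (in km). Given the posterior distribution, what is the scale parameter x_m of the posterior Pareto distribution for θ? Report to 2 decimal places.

A Pareto(scale x_m, shape k) prior on the upper bound θ of Uniform(0, θ) is conjugate: posterior is Pareto(max(x_m, max xᵢ), k + n).
Sample maximum = 81.64; prior scale x_m = 42.5 → posterior scale = max = 81.64.
Posterior shape = 4.0 + 9 = 13.0.
Posterior scale x_m = 81.64.

81.64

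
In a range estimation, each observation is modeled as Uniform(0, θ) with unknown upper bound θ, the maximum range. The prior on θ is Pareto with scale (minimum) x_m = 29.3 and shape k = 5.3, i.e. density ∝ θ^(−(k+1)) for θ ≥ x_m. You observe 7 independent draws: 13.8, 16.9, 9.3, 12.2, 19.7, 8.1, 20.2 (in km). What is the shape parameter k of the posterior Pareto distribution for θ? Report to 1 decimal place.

12.3

A Pareto(scale x_m, shape k) prior on the upper bound θ of Uniform(0, θ) is conjugate: posterior is Pareto(max(x_m, max xᵢ), k + n).
Sample maximum = 20.2; prior scale x_m = 29.3 → posterior scale = max = 29.3.
Posterior shape = 5.3 + 7 = 12.3.
Posterior shape k = 12.3.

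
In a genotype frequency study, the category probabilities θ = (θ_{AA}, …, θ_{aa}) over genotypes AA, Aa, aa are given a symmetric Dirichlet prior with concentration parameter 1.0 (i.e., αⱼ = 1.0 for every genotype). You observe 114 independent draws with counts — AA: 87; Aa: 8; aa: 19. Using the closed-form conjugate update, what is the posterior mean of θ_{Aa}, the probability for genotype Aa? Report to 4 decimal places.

0.0769

The Dirichlet prior is conjugate to the Multinomial likelihood: each posterior αⱼ = prior αⱼ + observed count nⱼ.
Posterior concentration: (88.0, 9.0, 20.0), total = 117.0.
E[θ_{Aa}|data] = α_{Aa}/Σα = 9.0/117.0 = 0.0769.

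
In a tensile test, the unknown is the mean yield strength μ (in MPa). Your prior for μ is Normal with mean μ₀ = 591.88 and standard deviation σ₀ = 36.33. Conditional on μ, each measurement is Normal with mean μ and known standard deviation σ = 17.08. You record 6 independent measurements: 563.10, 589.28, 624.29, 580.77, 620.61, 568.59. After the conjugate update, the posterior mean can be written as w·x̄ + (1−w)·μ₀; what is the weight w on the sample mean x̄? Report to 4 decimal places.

For Normal data with known variance σ², a Normal(μ₀, σ₀²) prior on μ is conjugate. Posterior precision = 1/σ₀² + n/σ²; posterior mean is the precision-weighted average of μ₀ and x̄.
σ₀² = 36.33² = 1319.8689, σ² = 17.08² = 291.7264. Prior precision 1/σ₀² = 1/1319.8689; data precision n/σ² = 6/291.7264.
w = (n/σ²)/(1/σ₀² + n/σ²) = n·σ₀²/(σ² + n·σ₀²) = 6·1319.8689/(291.7264 + 6·1319.8689) = 7919.2134/8210.9398 = 0.9645.

0.9645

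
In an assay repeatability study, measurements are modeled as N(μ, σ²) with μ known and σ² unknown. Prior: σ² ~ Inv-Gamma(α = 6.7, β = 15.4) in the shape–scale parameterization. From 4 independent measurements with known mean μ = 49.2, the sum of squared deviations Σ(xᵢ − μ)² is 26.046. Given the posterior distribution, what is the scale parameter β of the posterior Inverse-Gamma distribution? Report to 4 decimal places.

28.4230

With known mean μ and an Inverse-Gamma(α, β) prior on σ², the Normal likelihood is conjugate: posterior is Inv-Gamma(α + n/2, β + Σ(xᵢ−μ)²/2).
Posterior: Inv-Gamma(6.7 + 4/2, 15.4 + 26.046/2) = Inv-Gamma(8.70, 28.4230).
Posterior β = 28.4230.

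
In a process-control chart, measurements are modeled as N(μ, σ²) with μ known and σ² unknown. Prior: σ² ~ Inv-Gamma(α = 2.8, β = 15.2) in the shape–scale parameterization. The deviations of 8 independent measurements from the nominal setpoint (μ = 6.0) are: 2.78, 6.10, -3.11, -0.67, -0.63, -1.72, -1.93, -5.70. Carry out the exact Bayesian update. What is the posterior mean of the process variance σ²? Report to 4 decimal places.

10.7784

With known mean μ and an Inverse-Gamma(α, β) prior on σ², the Normal likelihood is conjugate: posterior is Inv-Gamma(α + n/2, β + Σ(xᵢ−μ)²/2).
Σ(xᵢ−μ)² = (2.78)² + (6.10)² + (-3.11)² + (-0.67)² + (-0.63)² + (-1.72)² + (-1.93)² + (-5.70)² = 94.6296.
Posterior: Inv-Gamma(2.8 + 8/2, 15.2 + 94.6296/2) = Inv-Gamma(6.80, 62.51480).
E[σ²|data] = β/(α−1) = 62.51480/5.80 = 10.7784.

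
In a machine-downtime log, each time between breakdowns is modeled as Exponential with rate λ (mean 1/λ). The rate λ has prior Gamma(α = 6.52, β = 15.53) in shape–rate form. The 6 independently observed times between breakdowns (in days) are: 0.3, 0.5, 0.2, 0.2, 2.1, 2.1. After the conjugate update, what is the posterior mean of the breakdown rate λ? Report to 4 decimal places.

0.5982

With a Gamma(shape α, rate β) prior on the exponential rate λ, the posterior after n observations with total T = Σxᵢ is Gamma(α+n, β+T).
Sum of observations T = 5.4 days; n = 6.
Posterior: Gamma(6.52+6, 15.53+5.4) = Gamma(12.52, 20.93).
Posterior mean of λ = α/β = 12.52/20.93 = 0.5982.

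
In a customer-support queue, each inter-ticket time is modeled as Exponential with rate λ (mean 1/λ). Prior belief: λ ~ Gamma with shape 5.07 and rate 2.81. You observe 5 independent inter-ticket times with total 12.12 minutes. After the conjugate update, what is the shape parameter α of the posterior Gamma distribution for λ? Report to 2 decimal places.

10.07

With a Gamma(shape α, rate β) prior on the exponential rate λ, the posterior after n observations with total T = Σxᵢ is Gamma(α+n, β+T).
Posterior: Gamma(5.07+5, 2.81+12.12) = Gamma(10.07, 14.93).
Posterior α = 10.07.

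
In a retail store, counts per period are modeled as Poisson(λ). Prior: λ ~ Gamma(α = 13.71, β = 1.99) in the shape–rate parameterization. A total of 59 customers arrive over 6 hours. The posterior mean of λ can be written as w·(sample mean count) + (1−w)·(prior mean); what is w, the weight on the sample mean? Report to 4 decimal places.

0.7509

With a Gamma(shape α, rate β) prior, the Poisson likelihood is conjugate: the posterior is Gamma(α + ΣXᵢ, β + n).
Posterior mean = (α₀+S)/(β₀+n) = [n/(β₀+n)]·(S/n) + [β₀/(β₀+n)]·(α₀/β₀), so only n and β₀ enter the weight.
Weight on data w = n/(β₀+n) = 6/(1.99+6) = 6/7.99 = 0.7509.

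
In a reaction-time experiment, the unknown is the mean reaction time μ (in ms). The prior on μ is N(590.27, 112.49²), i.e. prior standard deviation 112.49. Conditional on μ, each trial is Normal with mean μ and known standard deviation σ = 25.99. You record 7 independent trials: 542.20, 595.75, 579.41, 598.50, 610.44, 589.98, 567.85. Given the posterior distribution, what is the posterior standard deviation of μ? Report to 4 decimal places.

9.7861

For Normal data with known variance σ², a Normal(μ₀, σ₀²) prior on μ is conjugate. Posterior precision = 1/σ₀² + n/σ²; posterior mean is the precision-weighted average of μ₀ and x̄.
σ₀² = 112.49² = 12654.0001, σ² = 25.99² = 675.4801; σ² + n·σ₀² = 675.4801 + 7·12654.0001 = 89253.4808.
Posterior precision = 1/σ₀² + n/σ² = 1/12654.0001 + 7/675.4801 = (σ² + n·σ₀²)/(σ₀²σ²) = 89253.4808/(12654.0001·675.4801); posterior variance σₙ² = σ₀²σ²/(σ² + n·σ₀²) = 12654.0001·675.4801/89253.4808 = 95.766856.
Posterior SD = √σₙ² = √(12654.0001·675.4801/89253.4808) = 9.7861.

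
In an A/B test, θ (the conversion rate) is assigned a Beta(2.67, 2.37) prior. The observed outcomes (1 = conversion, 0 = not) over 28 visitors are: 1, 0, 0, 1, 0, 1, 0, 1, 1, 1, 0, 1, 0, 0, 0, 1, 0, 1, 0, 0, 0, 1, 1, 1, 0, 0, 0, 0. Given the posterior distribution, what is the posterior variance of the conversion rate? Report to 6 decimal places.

The Beta prior is conjugate to a Binomial/Bernoulli likelihood; the update adds successes to α and failures to β.
Posterior: Beta(α+k, β+n−k) = Beta(2.67+12, 2.37+16) = Beta(14.67, 18.37).
Var = αβ/((α+β)²(α+β+1)) = 14.67·18.37/(33.04²·34.04) = 0.007252.

0.007252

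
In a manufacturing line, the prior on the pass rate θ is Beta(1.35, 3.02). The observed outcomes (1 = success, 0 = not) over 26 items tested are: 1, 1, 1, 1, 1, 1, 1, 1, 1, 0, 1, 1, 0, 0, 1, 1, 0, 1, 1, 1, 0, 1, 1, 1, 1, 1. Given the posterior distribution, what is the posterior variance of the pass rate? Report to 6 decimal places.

0.006195

The Beta prior is conjugate to a Binomial/Bernoulli likelihood; the update adds successes to α and failures to β.
Posterior: Beta(α+k, β+n−k) = Beta(1.35+21, 3.02+5) = Beta(22.35, 8.02).
Var = αβ/((α+β)²(α+β+1)) = 22.35·8.02/(30.37²·31.37) = 0.006195.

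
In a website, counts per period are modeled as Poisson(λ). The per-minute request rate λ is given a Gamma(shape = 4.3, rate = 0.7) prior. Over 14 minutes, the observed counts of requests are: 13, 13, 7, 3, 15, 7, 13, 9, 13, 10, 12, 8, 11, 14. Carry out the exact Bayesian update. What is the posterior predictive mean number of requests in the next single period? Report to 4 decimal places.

10.3605

With a Gamma(shape α, rate β) prior, the Poisson likelihood is conjugate: the posterior is Gamma(α + ΣXᵢ, β + n).
Sum of counts S = 148 over n = 14 minutes.
Posterior: Gamma(α+S, β+n) = Gamma(4.3+148, 0.7+14) = Gamma(152.3, 14.7).
The predictive distribution for one future period is NegBinom with mean α/β = 10.3605.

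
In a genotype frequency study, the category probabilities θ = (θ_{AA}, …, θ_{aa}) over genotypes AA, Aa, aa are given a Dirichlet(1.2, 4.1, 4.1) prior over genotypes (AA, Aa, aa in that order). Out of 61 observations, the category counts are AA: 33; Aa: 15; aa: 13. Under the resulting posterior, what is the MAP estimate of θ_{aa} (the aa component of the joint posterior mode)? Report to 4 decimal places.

The Dirichlet prior is conjugate to the Multinomial likelihood: each posterior αⱼ = prior αⱼ + observed count nⱼ.
Posterior concentration: (34.2, 19.1, 17.1), total = 70.4.
Joint mode component: (α_{aa}−1)/(Σα−K) = 16.1/67.4 = 0.2389.

0.2389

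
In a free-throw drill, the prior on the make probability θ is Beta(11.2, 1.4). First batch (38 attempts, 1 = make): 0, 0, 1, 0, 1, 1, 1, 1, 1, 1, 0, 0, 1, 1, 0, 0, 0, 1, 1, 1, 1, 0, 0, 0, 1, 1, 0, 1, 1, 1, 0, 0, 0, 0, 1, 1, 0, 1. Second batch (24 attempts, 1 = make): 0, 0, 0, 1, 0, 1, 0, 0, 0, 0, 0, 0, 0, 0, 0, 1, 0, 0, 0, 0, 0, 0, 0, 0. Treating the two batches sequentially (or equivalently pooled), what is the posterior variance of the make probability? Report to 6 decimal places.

The Beta prior is conjugate to a Binomial/Bernoulli likelihood; the update adds successes to α and failures to β.
After batch 1: Beta(11.2+21, 1.4+17) = Beta(32.2, 18.4).
After batch 2: Beta(32.2+3, 18.4+21) = Beta(35.2, 39.4).
Var = αβ/((α+β)²(α+β+1)) = 35.2·39.4/(74.6²·75.6) = 0.003296.

0.003296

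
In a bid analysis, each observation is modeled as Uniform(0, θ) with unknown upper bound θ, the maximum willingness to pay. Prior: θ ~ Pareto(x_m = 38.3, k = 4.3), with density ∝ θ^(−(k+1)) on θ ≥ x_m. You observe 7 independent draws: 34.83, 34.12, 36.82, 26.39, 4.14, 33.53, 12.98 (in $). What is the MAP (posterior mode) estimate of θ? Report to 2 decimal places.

38.30

A Pareto(scale x_m, shape k) prior on the upper bound θ of Uniform(0, θ) is conjugate: posterior is Pareto(max(x_m, max xᵢ), k + n).
Sample maximum = 36.82; prior scale x_m = 38.3 → posterior scale = max = 38.30.
Posterior shape = 4.3 + 7 = 11.3.
The Pareto density is decreasing on [x_m, ∞), so the mode is x_m = 38.30.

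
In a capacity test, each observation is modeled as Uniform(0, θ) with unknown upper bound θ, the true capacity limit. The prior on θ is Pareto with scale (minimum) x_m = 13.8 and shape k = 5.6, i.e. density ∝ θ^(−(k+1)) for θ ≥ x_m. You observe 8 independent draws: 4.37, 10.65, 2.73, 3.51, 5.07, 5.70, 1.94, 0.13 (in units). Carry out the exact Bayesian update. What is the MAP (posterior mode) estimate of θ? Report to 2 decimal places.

13.80

A Pareto(scale x_m, shape k) prior on the upper bound θ of Uniform(0, θ) is conjugate: posterior is Pareto(max(x_m, max xᵢ), k + n).
Sample maximum = 10.65; prior scale x_m = 13.8 → posterior scale = max = 13.80.
Posterior shape = 5.6 + 8 = 13.6.
The Pareto density is decreasing on [x_m, ∞), so the mode is x_m = 13.80.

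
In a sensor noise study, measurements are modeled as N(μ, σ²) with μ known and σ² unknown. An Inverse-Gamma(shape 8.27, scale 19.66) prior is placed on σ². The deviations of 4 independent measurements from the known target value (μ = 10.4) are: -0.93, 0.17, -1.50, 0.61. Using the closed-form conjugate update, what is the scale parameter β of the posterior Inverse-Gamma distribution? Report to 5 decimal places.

21.41795

With known mean μ and an Inverse-Gamma(α, β) prior on σ², the Normal likelihood is conjugate: posterior is Inv-Gamma(α + n/2, β + Σ(xᵢ−μ)²/2).
Σ(xᵢ−μ)² = (-0.93)² + (0.17)² + (-1.50)² + (0.61)² = 3.5159.
Posterior: Inv-Gamma(8.27 + 4/2, 19.66 + 3.5159/2) = Inv-Gamma(10.27, 21.41795).
Posterior β = 21.41795.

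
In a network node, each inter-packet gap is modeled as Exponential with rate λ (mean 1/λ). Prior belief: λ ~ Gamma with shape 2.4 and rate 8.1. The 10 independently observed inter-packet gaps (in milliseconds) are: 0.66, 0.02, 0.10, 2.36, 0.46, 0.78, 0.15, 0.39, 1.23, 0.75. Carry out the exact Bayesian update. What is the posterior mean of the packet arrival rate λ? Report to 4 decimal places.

0.8267

With a Gamma(shape α, rate β) prior on the exponential rate λ, the posterior after n observations with total T = Σxᵢ is Gamma(α+n, β+T).
Sum of observations T = 6.90 milliseconds; n = 10.
Posterior: Gamma(2.4+10, 8.1+6.90) = Gamma(12.4, 15.00).
Posterior mean of λ = α/β = 12.4/15.00 = 0.8267.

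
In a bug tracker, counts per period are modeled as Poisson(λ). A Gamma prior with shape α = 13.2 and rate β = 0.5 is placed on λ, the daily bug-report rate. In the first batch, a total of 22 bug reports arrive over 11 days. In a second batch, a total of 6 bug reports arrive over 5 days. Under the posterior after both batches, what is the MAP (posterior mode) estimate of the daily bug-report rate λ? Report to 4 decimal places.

2.4364

With a Gamma(shape α, rate β) prior, the Poisson likelihood is conjugate: the posterior is Gamma(α + ΣXᵢ, β + n).
After batch 1: Gamma(α+S, β+n) = Gamma(13.2+22, 0.5+11) = Gamma(35.2, 11.5).
After batch 2: Gamma(α+S, β+n) = Gamma(35.2+6, 11.5+5) = Gamma(41.2, 16.5).
Mode of Gamma(α,β) for α≥1 is (α−1)/β = 40.2/16.5 = 2.4364.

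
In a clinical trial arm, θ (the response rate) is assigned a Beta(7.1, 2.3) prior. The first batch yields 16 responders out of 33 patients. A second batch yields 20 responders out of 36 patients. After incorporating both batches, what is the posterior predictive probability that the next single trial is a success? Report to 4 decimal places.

0.5497

The Beta prior is conjugate to a Binomial/Bernoulli likelihood; the update adds successes to α and failures to β.
After batch 1: Beta(7.1+16, 2.3+17) = Beta(23.1, 19.3).
After batch 2: Beta(23.1+20, 19.3+16) = Beta(43.1, 35.3).
For a single future Bernoulli trial, P(success | data) = α/(α+β) = 0.5497.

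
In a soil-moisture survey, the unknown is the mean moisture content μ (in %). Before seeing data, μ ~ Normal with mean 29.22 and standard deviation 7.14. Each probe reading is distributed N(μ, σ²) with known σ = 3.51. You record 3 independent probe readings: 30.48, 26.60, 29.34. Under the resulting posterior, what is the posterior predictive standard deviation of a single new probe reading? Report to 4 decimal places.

For Normal data with known variance σ², a Normal(μ₀, σ₀²) prior on μ is conjugate. Posterior precision = 1/σ₀² + n/σ²; posterior mean is the precision-weighted average of μ₀ and x̄.
σ₀² = 7.14² = 50.9796, σ² = 3.51² = 12.3201; σ² + n·σ₀² = 12.3201 + 3·50.9796 = 165.2589.
Posterior precision = 1/σ₀² + n/σ² = 1/50.9796 + 3/12.3201 = (σ² + n·σ₀²)/(σ₀²σ²) = 165.2589/(50.9796·12.3201); posterior variance σₙ² = σ₀²σ²/(σ² + n·σ₀²) = 50.9796·12.3201/165.2589 = 3.800544.
Predictive variance for one new observation = σₙ² + σ² = 50.9796·12.3201/165.2589 + 12.3201 = σ²·(σ₀² + 165.2589)/165.2589 = 12.3201·216.2385/165.2589 = 16.120644; SD = √(12.3201·216.2385/165.2589) = 4.0151.

4.0151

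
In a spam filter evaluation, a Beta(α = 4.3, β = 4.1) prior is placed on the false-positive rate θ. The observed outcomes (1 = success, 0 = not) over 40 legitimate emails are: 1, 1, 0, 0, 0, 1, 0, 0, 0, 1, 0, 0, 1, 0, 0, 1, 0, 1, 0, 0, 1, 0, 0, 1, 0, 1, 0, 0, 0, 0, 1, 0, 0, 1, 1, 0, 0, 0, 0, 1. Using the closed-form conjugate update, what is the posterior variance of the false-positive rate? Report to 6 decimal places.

0.004760

The Beta prior is conjugate to a Binomial/Bernoulli likelihood; the update adds successes to α and failures to β.
Posterior: Beta(α+k, β+n−k) = Beta(4.3+14, 4.1+26) = Beta(18.3, 30.1).
Var = αβ/((α+β)²(α+β+1)) = 18.3·30.1/(48.4²·49.4) = 0.004760.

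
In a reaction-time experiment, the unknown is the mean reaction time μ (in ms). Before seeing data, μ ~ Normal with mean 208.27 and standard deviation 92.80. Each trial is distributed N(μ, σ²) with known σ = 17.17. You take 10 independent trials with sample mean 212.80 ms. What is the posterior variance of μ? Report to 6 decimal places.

For Normal data with known variance σ², a Normal(μ₀, σ₀²) prior on μ is conjugate. Posterior precision = 1/σ₀² + n/σ²; posterior mean is the precision-weighted average of μ₀ and x̄.
σ₀² = 92.80² = 8611.84, σ² = 17.17² = 294.8089; σ² + n·σ₀² = 294.8089 + 10·8611.84 = 86413.2089.
Posterior precision = 1/σ₀² + n/σ² = 1/8611.84 + 10/294.8089 = (σ² + n·σ₀²)/(σ₀²σ²) = 86413.2089/(8611.84·294.8089); posterior variance σₙ² = σ₀²σ²/(σ² + n·σ₀²) = 8611.84·294.8089/86413.2089 = 29.380312.

29.380312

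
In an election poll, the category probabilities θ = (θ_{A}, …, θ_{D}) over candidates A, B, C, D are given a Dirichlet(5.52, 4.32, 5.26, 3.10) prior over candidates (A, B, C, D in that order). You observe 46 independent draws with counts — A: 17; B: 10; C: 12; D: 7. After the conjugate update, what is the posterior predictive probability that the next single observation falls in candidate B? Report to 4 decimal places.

0.2231

The Dirichlet prior is conjugate to the Multinomial likelihood: each posterior αⱼ = prior αⱼ + observed count nⱼ.
Posterior concentration: (22.52, 14.32, 17.26, 10.10), total = 64.20.
P(next = B | data) = α_{B}/Σα = 0.2231.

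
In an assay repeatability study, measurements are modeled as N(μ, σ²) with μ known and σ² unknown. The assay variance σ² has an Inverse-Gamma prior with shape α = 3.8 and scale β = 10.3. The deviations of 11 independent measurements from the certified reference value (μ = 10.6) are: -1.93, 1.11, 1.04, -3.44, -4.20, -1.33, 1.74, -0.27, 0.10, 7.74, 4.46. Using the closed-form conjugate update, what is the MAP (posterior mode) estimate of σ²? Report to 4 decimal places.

With known mean μ and an Inverse-Gamma(α, β) prior on σ², the Normal likelihood is conjugate: posterior is Inv-Gamma(α + n/2, β + Σ(xᵢ−μ)²/2).
Σ(xᵢ−μ)² = (-1.93)² + (1.11)² + (1.04)² + (-3.44)² + (-4.20)² + (-1.33)² + (1.74)² + (-0.27)² + (0.10)² + (7.74)² + (4.46)² = 120.1908.
Posterior: Inv-Gamma(3.8 + 11/2, 10.3 + 120.1908/2) = Inv-Gamma(9.30, 70.39540).
Mode = β/(α+1) = 70.39540/10.30 = 6.8345.

6.8345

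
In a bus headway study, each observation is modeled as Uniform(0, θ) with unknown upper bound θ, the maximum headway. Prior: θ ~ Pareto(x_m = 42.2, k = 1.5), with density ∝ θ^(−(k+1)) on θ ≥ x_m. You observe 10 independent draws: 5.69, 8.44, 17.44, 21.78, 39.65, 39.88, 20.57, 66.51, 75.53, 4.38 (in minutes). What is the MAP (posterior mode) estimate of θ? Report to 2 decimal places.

75.53

A Pareto(scale x_m, shape k) prior on the upper bound θ of Uniform(0, θ) is conjugate: posterior is Pareto(max(x_m, max xᵢ), k + n).
Sample maximum = 75.53; prior scale x_m = 42.2 → posterior scale = max = 75.53.
Posterior shape = 1.5 + 10 = 11.5.
The Pareto density is decreasing on [x_m, ∞), so the mode is x_m = 75.53.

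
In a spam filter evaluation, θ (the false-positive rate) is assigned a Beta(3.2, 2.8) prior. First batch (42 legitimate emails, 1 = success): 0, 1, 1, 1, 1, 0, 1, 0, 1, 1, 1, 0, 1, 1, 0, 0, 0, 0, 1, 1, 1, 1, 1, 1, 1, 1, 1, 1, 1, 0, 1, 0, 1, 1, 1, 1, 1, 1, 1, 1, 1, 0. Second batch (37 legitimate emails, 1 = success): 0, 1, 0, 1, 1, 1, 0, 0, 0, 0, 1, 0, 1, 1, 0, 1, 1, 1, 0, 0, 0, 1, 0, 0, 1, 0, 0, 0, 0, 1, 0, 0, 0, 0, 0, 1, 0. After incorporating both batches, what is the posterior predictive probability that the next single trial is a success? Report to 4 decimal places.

0.5671

The Beta prior is conjugate to a Binomial/Bernoulli likelihood; the update adds successes to α and failures to β.
After batch 1: Beta(3.2+31, 2.8+11) = Beta(34.2, 13.8).
After batch 2: Beta(34.2+14, 13.8+23) = Beta(48.2, 36.8).
For a single future Bernoulli trial, P(success | data) = α/(α+β) = 0.5671.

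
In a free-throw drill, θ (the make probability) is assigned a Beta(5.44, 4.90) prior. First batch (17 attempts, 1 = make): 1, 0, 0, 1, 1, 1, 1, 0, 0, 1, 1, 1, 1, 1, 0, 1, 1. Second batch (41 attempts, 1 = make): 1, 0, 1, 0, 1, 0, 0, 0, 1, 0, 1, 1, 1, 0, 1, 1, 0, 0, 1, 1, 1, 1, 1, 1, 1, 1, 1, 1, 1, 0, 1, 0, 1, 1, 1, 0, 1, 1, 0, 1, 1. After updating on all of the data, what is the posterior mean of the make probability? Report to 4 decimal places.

The Beta prior is conjugate to a Binomial/Bernoulli likelihood; the update adds successes to α and failures to β.
After batch 1: Beta(5.44+12, 4.90+5) = Beta(17.44, 9.90).
After batch 2: Beta(17.44+28, 9.90+13) = Beta(45.44, 22.90).
Posterior mean = α/(α+β) = 45.44/68.34 = 0.6649.

0.6649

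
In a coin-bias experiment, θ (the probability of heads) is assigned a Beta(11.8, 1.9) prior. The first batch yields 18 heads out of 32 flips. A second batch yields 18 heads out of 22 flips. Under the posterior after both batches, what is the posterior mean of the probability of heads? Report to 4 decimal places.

0.7061

The Beta prior is conjugate to a Binomial/Bernoulli likelihood; the update adds successes to α and failures to β.
After batch 1: Beta(11.8+18, 1.9+14) = Beta(29.8, 15.9).
After batch 2: Beta(29.8+18, 15.9+4) = Beta(47.8, 19.9).
Posterior mean = α/(α+β) = 47.8/67.7 = 0.7061.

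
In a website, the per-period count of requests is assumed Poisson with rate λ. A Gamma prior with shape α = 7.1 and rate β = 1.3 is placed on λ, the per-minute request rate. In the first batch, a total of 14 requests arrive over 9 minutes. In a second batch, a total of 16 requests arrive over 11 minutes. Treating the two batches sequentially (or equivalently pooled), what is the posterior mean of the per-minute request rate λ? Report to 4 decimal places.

1.7418

With a Gamma(shape α, rate β) prior, the Poisson likelihood is conjugate: the posterior is Gamma(α + ΣXᵢ, β + n).
After batch 1: Gamma(α+S, β+n) = Gamma(7.1+14, 1.3+9) = Gamma(21.1, 10.3).
After batch 2: Gamma(α+S, β+n) = Gamma(21.1+16, 10.3+11) = Gamma(37.1, 21.3).
Posterior mean = α/β = 37.1/21.3 = 1.7418.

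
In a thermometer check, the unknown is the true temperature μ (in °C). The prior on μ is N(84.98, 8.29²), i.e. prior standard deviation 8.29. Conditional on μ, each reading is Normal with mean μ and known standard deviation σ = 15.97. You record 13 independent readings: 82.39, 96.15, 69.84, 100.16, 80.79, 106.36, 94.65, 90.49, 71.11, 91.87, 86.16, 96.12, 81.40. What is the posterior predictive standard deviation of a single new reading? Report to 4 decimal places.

16.4409

For Normal data with known variance σ², a Normal(μ₀, σ₀²) prior on μ is conjugate. Posterior precision = 1/σ₀² + n/σ²; posterior mean is the precision-weighted average of μ₀ and x̄.
σ₀² = 8.29² = 68.7241, σ² = 15.97² = 255.0409; σ² + n·σ₀² = 255.0409 + 13·68.7241 = 1148.4542.
Posterior precision = 1/σ₀² + n/σ² = 1/68.7241 + 13/255.0409 = (σ² + n·σ₀²)/(σ₀²σ²) = 1148.4542/(68.7241·255.0409); posterior variance σₙ² = σ₀²σ²/(σ² + n·σ₀²) = 68.7241·255.0409/1148.4542 = 15.261781.
Predictive variance for one new observation = σₙ² + σ² = 68.7241·255.0409/1148.4542 + 255.0409 = σ²·(σ₀² + 1148.4542)/1148.4542 = 255.0409·1217.1783/1148.4542 = 270.302681; SD = √(255.0409·1217.1783/1148.4542) = 16.4409.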